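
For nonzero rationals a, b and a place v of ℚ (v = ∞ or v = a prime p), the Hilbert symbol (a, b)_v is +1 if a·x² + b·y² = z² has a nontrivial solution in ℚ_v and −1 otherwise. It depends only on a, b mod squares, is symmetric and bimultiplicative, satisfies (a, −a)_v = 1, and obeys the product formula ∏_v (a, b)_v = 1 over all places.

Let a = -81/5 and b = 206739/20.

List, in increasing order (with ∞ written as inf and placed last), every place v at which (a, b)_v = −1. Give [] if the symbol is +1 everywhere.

(a, b) ≡ (-5, 114855) mod (ℚ^×)²; places V = {2, 3, 5, 13, 19, 31, ∞}.
(a,b)_3: α=4, u≡1; β=3, v≡2 (mod 3); (1|3)=+1, (2|3)=-1; sign (−1)^0·+1^3·-1^4 = +1.
(a,b)_13: α=0, u≡2; β=1, v≡8 (mod 13); (2|13)=-1, (8|13)=-1; sign (−1)^0·-1^1·-1^0 = -1.
(a,b)_31: α=0, u≡21; β=1, v≡25 (mod 31); (21|31)=-1, (25|31)=+1; sign (−1)^0·-1^1·+1^0 = -1.
(a,b)_5: α=-1, u≡4; β=-1, v≡1 (mod 5); (4|5)=+1, (1|5)=+1; sign (−1)^0·+1^-1·+1^-1 = +1.
(a,b)_2: α=0, β=-2; u≡3, v≡7 (mod 8); ε(u)ε(v)=1·1, αω(v)=0·0, βω(u)=-2·1; sum ≡ 1  ⇒  -1.
(a,b)_19: α=0, u≡18; β=1, v≡13 (mod 19); (18|19)=-1, (13|19)=-1; sign (−1)^0·-1^1·-1^0 = -1.
(a,b)_∞: sgn(-5)=−, sgn(114855)=+, so +1.
Ram(-5, 114855) = {2, 13, 19, 31}; no ℚ_2-point on the conic.

[2, 13, 19, 31]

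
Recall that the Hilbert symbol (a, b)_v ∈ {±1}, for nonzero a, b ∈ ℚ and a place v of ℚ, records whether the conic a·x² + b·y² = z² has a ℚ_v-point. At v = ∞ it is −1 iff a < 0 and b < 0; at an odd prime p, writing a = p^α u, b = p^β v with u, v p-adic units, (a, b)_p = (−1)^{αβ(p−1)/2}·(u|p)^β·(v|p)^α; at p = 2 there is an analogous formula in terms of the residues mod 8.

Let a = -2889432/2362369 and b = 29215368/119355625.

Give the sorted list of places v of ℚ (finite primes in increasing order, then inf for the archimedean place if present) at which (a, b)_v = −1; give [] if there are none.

[2, 13]

Mod squares: a ≡ -182, b ≡ 2. Check v ∈ {∞, 2, 3, 5, 7, 13, 19, 23, 29, 53}.
v=23: a=23^0·(≡18), b=23^-2·(≡12) mod 23; (18|23)=+1, (12|23)=+1; (−1)^{0·-2·11}·(+1)^-2·(+1)^0 = +1.
v=7: a=7^3·(≡2), b=7^4·(≡4) mod 7; (2|7)=+1, (4|7)=+1; (−1)^{3·4·3}·(+1)^4·(+1)^3 = +1.
v=13: a=13^1·(≡4), b=13^2·(≡2) mod 13; (4|13)=+1, (2|13)=-1; (−1)^{1·2·6}·(+1)^2·(-1)^1 = -1.
v=53: a=53^-2·(≡12), b=53^0·(≡35) mod 53; (12|53)=-1, (35|53)=-1; (−1)^{-2·0·26}·(-1)^0·(-1)^-2 = +1.
v=3: a=3^4·(≡1), b=3^2·(≡2) mod 3; (1|3)=+1, (2|3)=-1; (−1)^{4·2·1}·(+1)^2·(-1)^4 = +1.
v=∞: -182 < 0 and 2 > 0  ⇒  (a,b)_∞ = +1.
v=2: v_2(a)=3, v_2(b)=3; units ≡ 5, 1 (mod 8); ε·ε+αω+βω = 0·0+3·0+3·1 ≡ 1  ⇒  (a,b)_2 = -1.
v=19: a=19^0·(≡3), b=19^-2·(≡3) mod 19; (3|19)=-1, (3|19)=-1; (−1)^{0·-2·9}·(-1)^-2·(-1)^0 = +1.
v=5: a=5^0·(≡2), b=5^-4·(≡2) mod 5; (2|5)=-1, (2|5)=-1; (−1)^{0·-4·2}·(-1)^-4·(-1)^0 = +1.
v=29: a=29^-2·(≡26), b=29^0·(≡12) mod 29; (26|29)=-1, (12|29)=-1; (−1)^{-2·0·14}·(-1)^0·(-1)^-2 = +1.
|Ram(-182, 2)| = 2, even; anisotropic at {2, 13}.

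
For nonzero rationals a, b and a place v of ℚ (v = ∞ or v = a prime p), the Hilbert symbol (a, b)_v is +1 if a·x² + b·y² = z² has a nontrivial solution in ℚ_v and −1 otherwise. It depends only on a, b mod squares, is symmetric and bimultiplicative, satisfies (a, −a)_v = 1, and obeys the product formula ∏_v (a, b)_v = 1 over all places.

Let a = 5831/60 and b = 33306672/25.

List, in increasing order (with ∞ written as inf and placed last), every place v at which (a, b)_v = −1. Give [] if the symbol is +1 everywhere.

[3, 5, 7, 17]

(a, b) ≡ (1785, 3) mod (ℚ^×)²; places V = {2, 3, 5, 7, 17, ∞}.
(a,b)_17: α=1, u≡6; β=2, v≡7 (mod 17); (6|17)=-1, (7|17)=-1; sign (−1)^0·-1^2·-1^1 = -1.
(a,b)_5: α=-1, u≡3; β=-2, v≡2 (mod 5); (3|5)=-1, (2|5)=-1; sign (−1)^0·-1^-2·-1^-1 = -1.
(a,b)_2: α=-2, β=4; u≡1, v≡3 (mod 8); ε(u)ε(v)=0·1, αω(v)=-2·1, βω(u)=4·0; sum ≡ 0  ⇒  +1.
(a,b)_7: α=3, u≡6; β=4, v≡3 (mod 7); (6|7)=-1, (3|7)=-1; sign (−1)^0·-1^4·-1^3 = -1.
(a,b)_3: α=-1, u≡1; β=1, v≡1 (mod 3); (1|3)=+1, (1|3)=+1; sign (−1)^1·+1^1·+1^-1 = -1.
(a,b)_∞: sgn(1785)=+, sgn(3)=+, so +1.
(1785, 3 / ℚ) ramifies at {3, 5, 7, 17}: a division algebra.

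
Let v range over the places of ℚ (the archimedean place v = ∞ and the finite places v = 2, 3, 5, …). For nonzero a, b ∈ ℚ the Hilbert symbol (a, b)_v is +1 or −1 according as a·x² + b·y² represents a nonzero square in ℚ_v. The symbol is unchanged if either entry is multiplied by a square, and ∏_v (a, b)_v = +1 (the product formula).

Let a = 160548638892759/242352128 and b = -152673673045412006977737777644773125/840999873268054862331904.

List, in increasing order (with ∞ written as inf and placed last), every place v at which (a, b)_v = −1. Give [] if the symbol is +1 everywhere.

Mod squares: a ≡ 15421822, b ≡ -13. Check v ∈ {∞, 2, 3, 5, 11, 13, 17, 23, 37, 41, 43}.
v=41: a=41^1·(≡4), b=41^2·(≡7) mod 41; (4|41)=+1, (7|41)=-1; (−1)^{1·2·20}·(+1)^2·(-1)^1 = -1.
v=23: a=23^1·(≡16), b=23^2·(≡21) mod 23; (16|23)=+1, (21|23)=-1; (−1)^{1·2·11}·(+1)^2·(-1)^1 = -1.
v=43: a=43^-2·(≡15), b=43^-6·(≡33) mod 43; (15|43)=+1, (33|43)=-1; (−1)^{-2·-6·21}·(+1)^-6·(-1)^-2 = +1.
v=3: a=3^6·(≡1), b=3^18·(≡2) mod 3; (1|3)=+1, (2|3)=-1; (−1)^{6·18·1}·(+1)^18·(-1)^6 = +1.
v=2: v_2(a)=-17, v_2(b)=-40; units ≡ 7, 3 (mod 8); ε·ε+αω+βω = 1·1+-17·1+-40·0 ≡ 0  ⇒  (a,b)_2 = +1.
v=11: a=11^0·(≡1), b=11^-2·(≡5) mod 11; (1|11)=+1, (5|11)=+1; (−1)^{0·-2·5}·(+1)^-2·(+1)^0 = +1.
v=13: a=13^5·(≡7), b=13^11·(≡3) mod 13; (7|13)=-1, (3|13)=+1; (−1)^{5·11·6}·(-1)^11·(+1)^5 = -1.
v=5: a=5^0·(≡3), b=5^4·(≡2) mod 5; (3|5)=-1, (2|5)=-1; (−1)^{0·4·2}·(-1)^4·(-1)^0 = +1.
v=17: a=17^1·(≡10), b=17^2·(≡15) mod 17; (10|17)=-1, (15|17)=+1; (−1)^{1·2·8}·(-1)^2·(+1)^1 = +1.
v=37: a=37^1·(≡33), b=37^2·(≡18) mod 37; (33|37)=+1, (18|37)=-1; (−1)^{1·2·18}·(+1)^2·(-1)^1 = -1.
v=∞: 15421822 > 0 and -13 < 0  ⇒  (a,b)_∞ = +1.
(15421822, -13 / ℚ) ramifies at {13, 23, 37, 41}: a division algebra.

[13, 23, 37, 41]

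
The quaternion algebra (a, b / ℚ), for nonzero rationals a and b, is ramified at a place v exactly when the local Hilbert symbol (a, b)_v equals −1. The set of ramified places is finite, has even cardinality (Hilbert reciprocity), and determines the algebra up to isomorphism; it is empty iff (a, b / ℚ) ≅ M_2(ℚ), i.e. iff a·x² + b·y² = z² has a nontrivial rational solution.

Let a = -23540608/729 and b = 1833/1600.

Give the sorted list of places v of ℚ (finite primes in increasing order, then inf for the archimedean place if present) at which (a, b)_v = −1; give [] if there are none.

[3, 7, 43, 47]

Mod squares: a ≡ -367822, b ≡ 1833. Check v ∈ {∞, 2, 3, 5, 7, 13, 43, 47}.
v=13: a=13^1·(≡6), b=13^1·(≡11) mod 13; (6|13)=-1, (11|13)=-1; (−1)^{1·1·6}·(-1)^1·(-1)^1 = +1.
v=∞: -367822 < 0 and 1833 > 0  ⇒  (a,b)_∞ = +1.
v=3: a=3^-6·(≡2), b=3^1·(≡2) mod 3; (2|3)=-1, (2|3)=-1; (−1)^{-6·1·1}·(-1)^1·(-1)^-6 = -1.
v=2: v_2(a)=7, v_2(b)=-6; units ≡ 1, 1 (mod 8); ε·ε+αω+βω = 0·0+7·0+-6·0 ≡ 0  ⇒  (a,b)_2 = +1.
v=43: a=43^1·(≡33), b=43^0·(≡3) mod 43; (33|43)=-1, (3|43)=-1; (−1)^{1·0·21}·(-1)^0·(-1)^1 = -1.
v=47: a=47^1·(≡30), b=47^1·(≡43) mod 47; (30|47)=-1, (43|47)=-1; (−1)^{1·1·23}·(-1)^1·(-1)^1 = -1.
v=7: a=7^1·(≡3), b=7^0·(≡5) mod 7; (3|7)=-1, (5|7)=-1; (−1)^{1·0·3}·(-1)^0·(-1)^1 = -1.
v=5: a=5^0·(≡3), b=5^-2·(≡2) mod 5; (3|5)=-1, (2|5)=-1; (−1)^{0·-2·2}·(-1)^-2·(-1)^0 = +1.
Ram(-367822, 1833) = {3, 7, 43, 47}; no ℚ_3-point on the conic.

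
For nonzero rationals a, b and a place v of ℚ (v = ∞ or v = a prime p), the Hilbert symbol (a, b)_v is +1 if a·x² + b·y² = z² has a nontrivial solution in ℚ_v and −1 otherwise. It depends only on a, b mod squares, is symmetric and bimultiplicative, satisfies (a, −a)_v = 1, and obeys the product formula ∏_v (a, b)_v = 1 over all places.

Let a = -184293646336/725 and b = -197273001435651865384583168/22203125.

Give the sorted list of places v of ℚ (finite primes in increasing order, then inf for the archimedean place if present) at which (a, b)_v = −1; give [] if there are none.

[2, 23, 29, inf]

Mod squares: a ≡ -1334, b ≡ -667. Check v ∈ {∞, 2, 5, 7, 17, 23, 29, 43}.
v=7: a=7^0·(≡3), b=7^-2·(≡6) mod 7; (3|7)=-1, (6|7)=-1; (−1)^{0·-2·3}·(-1)^-2·(-1)^0 = +1.
v=17: a=17^0·(≡16), b=17^2·(≡2) mod 17; (16|17)=+1, (2|17)=+1; (−1)^{0·2·8}·(+1)^2·(+1)^0 = +1.
v=29: a=29^-1·(≡14), b=29^-1·(≡13) mod 29; (14|29)=-1, (13|29)=+1; (−1)^{-1·-1·14}·(-1)^-1·(+1)^-1 = -1.
v=43: a=43^2·(≡7), b=43^6·(≡35) mod 43; (7|43)=-1, (35|43)=+1; (−1)^{2·6·21}·(-1)^6·(+1)^2 = +1.
v=23: a=23^3·(≡20), b=23^5·(≡7) mod 23; (20|23)=-1, (7|23)=-1; (−1)^{3·5·11}·(-1)^5·(-1)^3 = -1.
v=5: a=5^-2·(≡1), b=5^-6·(≡2) mod 5; (1|5)=+1, (2|5)=-1; (−1)^{-2·-6·2}·(+1)^-6·(-1)^-2 = +1.
v=2: v_2(a)=13, v_2(b)=24; units ≡ 5, 5 (mod 8); ε·ε+αω+βω = 0·0+13·1+24·1 ≡ 1  ⇒  (a,b)_2 = -1.
v=∞: -1334 < 0 and -667 < 0  ⇒  (a,b)_∞ = -1.
Ram(-1334, -667) = {2, 23, 29, ∞}; no ℚ_2-point on the conic.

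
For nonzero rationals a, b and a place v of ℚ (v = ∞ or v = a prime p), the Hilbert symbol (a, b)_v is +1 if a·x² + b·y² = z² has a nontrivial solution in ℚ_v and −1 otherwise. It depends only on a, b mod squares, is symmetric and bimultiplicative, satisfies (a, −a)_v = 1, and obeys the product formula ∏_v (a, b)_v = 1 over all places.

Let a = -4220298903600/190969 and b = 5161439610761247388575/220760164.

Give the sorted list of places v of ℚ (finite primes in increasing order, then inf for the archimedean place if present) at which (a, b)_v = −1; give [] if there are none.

[13, 41]

Mod squares: a ≡ -46371, b ≡ 7. Check v ∈ {∞, 2, 3, 5, 7, 11, 13, 17, 19, 23, 29, 41, 53}.
v=11: a=11^0·(≡5), b=11^2·(≡7) mod 11; (5|11)=+1, (7|11)=-1; (−1)^{0·2·5}·(+1)^2·(-1)^0 = +1.
v=2: v_2(a)=4, v_2(b)=-2; units ≡ 5, 7 (mod 8); ε·ε+αω+βω = 0·1+4·0+-2·1 ≡ 0  ⇒  (a,b)_2 = +1.
v=7: a=7^0·(≡2), b=7^3·(≡4) mod 7; (2|7)=+1, (4|7)=+1; (−1)^{0·3·3}·(+1)^3·(+1)^0 = +1.
v=13: a=13^1·(≡7), b=13^6·(≡8) mod 13; (7|13)=-1, (8|13)=-1; (−1)^{1·6·6}·(-1)^6·(-1)^1 = -1.
v=3: a=3^5·(≡2), b=3^6·(≡1) mod 3; (2|3)=-1, (1|3)=+1; (−1)^{5·6·1}·(-1)^6·(+1)^5 = +1.
v=5: a=5^2·(≡4), b=5^2·(≡2) mod 5; (4|5)=+1, (2|5)=-1; (−1)^{2·2·2}·(+1)^2·(-1)^2 = +1.
v=19: a=19^-2·(≡2), b=19^-2·(≡1) mod 19; (2|19)=-1, (1|19)=+1; (−1)^{-2·-2·9}·(-1)^-2·(+1)^-2 = +1.
v=17: a=17^0·(≡12), b=17^-2·(≡3) mod 17; (12|17)=-1, (3|17)=-1; (−1)^{0·-2·8}·(-1)^-2·(-1)^0 = +1.
v=29: a=29^1·(≡28), b=29^2·(≡7) mod 29; (28|29)=+1, (7|29)=+1; (−1)^{1·2·14}·(+1)^2·(+1)^1 = +1.
v=∞: -46371 < 0 and 7 > 0  ⇒  (a,b)_∞ = +1.
v=53: a=53^2·(≡28), b=53^0·(≡38) mod 53; (28|53)=+1, (38|53)=+1; (−1)^{2·0·26}·(+1)^0·(+1)^2 = +1.
v=23: a=23^-2·(≡14), b=23^-2·(≡20) mod 23; (14|23)=-1, (20|23)=-1; (−1)^{-2·-2·11}·(-1)^-2·(-1)^-2 = +1.
v=41: a=41^1·(≡27), b=41^2·(≡19) mod 41; (27|41)=-1, (19|41)=-1; (−1)^{1·2·20}·(-1)^2·(-1)^1 = -1.
(-46371, 7 / ℚ) ramifies at {13, 41}: a division algebra.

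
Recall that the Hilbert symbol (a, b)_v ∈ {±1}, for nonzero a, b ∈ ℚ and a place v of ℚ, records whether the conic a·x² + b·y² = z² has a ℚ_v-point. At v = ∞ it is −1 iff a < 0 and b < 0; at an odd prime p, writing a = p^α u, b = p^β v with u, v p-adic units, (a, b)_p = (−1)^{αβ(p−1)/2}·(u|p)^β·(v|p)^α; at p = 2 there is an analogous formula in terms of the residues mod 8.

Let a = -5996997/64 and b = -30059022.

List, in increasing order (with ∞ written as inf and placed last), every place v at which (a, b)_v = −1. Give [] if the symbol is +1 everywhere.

Mod squares: a ≡ -74037, b ≡ -35742. Check v ∈ {∞, 2, 3, 7, 23, 29, 37}.
v=3: a=3^5·(≡2), b=3^1·(≡2) mod 3; (2|3)=-1, (2|3)=-1; (−1)^{5·1·1}·(-1)^1·(-1)^5 = -1.
v=2: v_2(a)=-6, v_2(b)=1; units ≡ 3, 1 (mod 8); ε·ε+αω+βω = 1·0+-6·0+1·1 ≡ 1  ⇒  (a,b)_2 = -1.
v=37: a=37^1·(≡28), b=37^1·(≡3) mod 37; (28|37)=+1, (3|37)=+1; (−1)^{1·1·18}·(+1)^1·(+1)^1 = +1.
v=29: a=29^1·(≡1), b=29^2·(≡15) mod 29; (1|29)=+1, (15|29)=-1; (−1)^{1·2·14}·(+1)^2·(-1)^1 = -1.
v=7: a=7^0·(≡1), b=7^1·(≡4) mod 7; (1|7)=+1, (4|7)=+1; (−1)^{0·1·3}·(+1)^1·(+1)^0 = +1.
v=∞: -74037 < 0 and -35742 < 0  ⇒  (a,b)_∞ = -1.
v=23: a=23^1·(≡16), b=23^1·(≡15) mod 23; (16|23)=+1, (15|23)=-1; (−1)^{1·1·11}·(+1)^1·(-1)^1 = +1.
|Ram(-74037, -35742)| = 4, even; anisotropic at {2, 3, 29, ∞}.

[2, 3, 29, inf]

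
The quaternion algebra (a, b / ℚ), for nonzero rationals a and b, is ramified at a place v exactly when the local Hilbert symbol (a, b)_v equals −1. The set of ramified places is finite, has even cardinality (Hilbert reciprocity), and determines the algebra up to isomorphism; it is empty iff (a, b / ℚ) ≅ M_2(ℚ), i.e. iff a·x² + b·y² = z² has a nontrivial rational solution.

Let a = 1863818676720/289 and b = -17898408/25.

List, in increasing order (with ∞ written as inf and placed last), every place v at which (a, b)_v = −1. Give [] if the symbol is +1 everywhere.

[2, 5]

Mod squares: a ≡ 8855, b ≡ -682. Check v ∈ {∞, 2, 3, 5, 7, 11, 13, 17, 23, 31}.
v=17: a=17^-2·(≡4), b=17^0·(≡1) mod 17; (4|17)=+1, (1|17)=+1; (−1)^{-2·0·8}·(+1)^0·(+1)^-2 = +1.
v=2: v_2(a)=4, v_2(b)=3; units ≡ 7, 3 (mod 8); ε·ε+αω+βω = 1·1+4·1+3·0 ≡ 1  ⇒  (a,b)_2 = -1.
v=23: a=23^1·(≡15), b=23^0·(≡4) mod 23; (15|23)=-1, (4|23)=+1; (−1)^{1·0·11}·(-1)^0·(+1)^1 = +1.
v=5: a=5^1·(≡1), b=5^-2·(≡2) mod 5; (1|5)=+1, (2|5)=-1; (−1)^{1·-2·2}·(+1)^-2·(-1)^1 = -1.
v=∞: 8855 > 0 and -682 < 0  ⇒  (a,b)_∞ = +1.
v=7: a=7^1·(≡5), b=7^0·(≡1) mod 7; (5|7)=-1, (1|7)=+1; (−1)^{1·0·3}·(-1)^0·(+1)^1 = +1.
v=31: a=31^2·(≡18), b=31^1·(≡4) mod 31; (18|31)=+1, (4|31)=+1; (−1)^{2·1·15}·(+1)^1·(+1)^2 = +1.
v=13: a=13^2·(≡7), b=13^0·(≡8) mod 13; (7|13)=-1, (8|13)=-1; (−1)^{2·0·6}·(-1)^0·(-1)^2 = +1.
v=11: a=11^1·(≡8), b=11^1·(≡1) mod 11; (8|11)=-1, (1|11)=+1; (−1)^{1·1·5}·(-1)^1·(+1)^1 = +1.
v=3: a=3^4·(≡2), b=3^8·(≡2) mod 3; (2|3)=-1, (2|3)=-1; (−1)^{4·8·1}·(-1)^8·(-1)^4 = +1.
|Ram(8855, -682)| = 2, even; anisotropic at {2, 5}.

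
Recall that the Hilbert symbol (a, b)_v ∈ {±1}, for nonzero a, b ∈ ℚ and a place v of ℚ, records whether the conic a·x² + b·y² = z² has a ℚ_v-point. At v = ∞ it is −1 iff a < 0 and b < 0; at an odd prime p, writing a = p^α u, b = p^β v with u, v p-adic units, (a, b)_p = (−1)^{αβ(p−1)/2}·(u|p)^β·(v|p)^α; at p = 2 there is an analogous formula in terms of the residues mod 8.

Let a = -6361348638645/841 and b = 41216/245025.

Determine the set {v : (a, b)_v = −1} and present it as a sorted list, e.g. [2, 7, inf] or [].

[3, 7, 23, 31, 37, 41]

(a, b) ≡ (-705405, 161) mod (ℚ^×)²; places V = {2, 3, 5, 7, 11, 13, 23, 29, 31, 37, 41, ∞}.
(a,b)_11: α=2, u≡9; β=-2, v≡10 (mod 11); (9|11)=+1, (10|11)=-1; sign (−1)^0·+1^-2·-1^2 = +1.
(a,b)_41: α=1, u≡7; β=0, v≡24 (mod 41); (7|41)=-1, (24|41)=-1; sign (−1)^0·-1^0·-1^1 = -1.
(a,b)_37: α=1, u≡36; β=0, v≡20 (mod 37); (36|37)=+1, (20|37)=-1; sign (−1)^0·+1^0·-1^1 = -1.
(a,b)_13: α=2, u≡1; β=0, v≡6 (mod 13); (1|13)=+1, (6|13)=-1; sign (−1)^0·+1^0·-1^2 = +1.
(a,b)_5: α=1, u≡1; β=-2, v≡1 (mod 5); (1|5)=+1, (1|5)=+1; sign (−1)^0·+1^-2·+1^1 = +1.
(a,b)_7: α=2, u≡3; β=1, v≡2 (mod 7); (3|7)=-1, (2|7)=+1; sign (−1)^0·-1^1·+1^2 = -1.
(a,b)_3: α=3, u≡2; β=-4, v≡2 (mod 3); (2|3)=-1, (2|3)=-1; sign (−1)^0·-1^-4·-1^3 = -1.
(a,b)_31: α=1, u≡27; β=0, v≡17 (mod 31); (27|31)=-1, (17|31)=-1; sign (−1)^0·-1^0·-1^1 = -1.
(a,b)_∞: sgn(-705405)=−, sgn(161)=+, so +1.
(a,b)_29: α=-2, u≡16; β=0, v≡9 (mod 29); (16|29)=+1, (9|29)=+1; sign (−1)^0·+1^0·+1^-2 = +1.
(a,b)_2: α=0, β=8; u≡3, v≡1 (mod 8); ε(u)ε(v)=1·0, αω(v)=0·0, βω(u)=8·1; sum ≡ 0  ⇒  +1.
(a,b)_23: α=0, u≡19; β=1, v≡15 (mod 23); (19|23)=-1, (15|23)=-1; sign (−1)^0·-1^1·-1^0 = -1.
|Ram(-705405, 161)| = 6, even; anisotropic at {3, 7, 23, 31, 37, 41}.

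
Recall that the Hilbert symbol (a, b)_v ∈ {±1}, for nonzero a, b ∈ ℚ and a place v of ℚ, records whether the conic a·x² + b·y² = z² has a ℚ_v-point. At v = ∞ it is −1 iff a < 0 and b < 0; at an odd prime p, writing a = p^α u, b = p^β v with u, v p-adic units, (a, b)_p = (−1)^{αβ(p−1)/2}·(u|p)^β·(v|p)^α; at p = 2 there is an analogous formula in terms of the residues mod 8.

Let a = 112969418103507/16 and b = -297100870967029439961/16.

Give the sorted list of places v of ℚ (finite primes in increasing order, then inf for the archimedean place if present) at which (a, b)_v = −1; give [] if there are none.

Mod squares: a ≡ 3, b ≡ -876641. Check v ∈ {∞, 2, 3, 7, 19, 29, 37, 43}.
v=2: v_2(a)=-4, v_2(b)=-4; units ≡ 3, 7 (mod 8); ε·ε+αω+βω = 1·1+-4·0+-4·1 ≡ 1  ⇒  (a,b)_2 = -1.
v=7: a=7^2·(≡3), b=7^2·(≡1) mod 7; (3|7)=-1, (1|7)=+1; (−1)^{2·2·3}·(-1)^2·(+1)^2 = +1.
v=∞: 3 > 0 and -876641 < 0  ⇒  (a,b)_∞ = +1.
v=29: a=29^2·(≡26), b=29^3·(≡12) mod 29; (26|29)=-1, (12|29)=-1; (−1)^{2·3·14}·(-1)^3·(-1)^2 = -1.
v=37: a=37^2·(≡1), b=37^3·(≡35) mod 37; (1|37)=+1, (35|37)=-1; (−1)^{2·3·18}·(+1)^3·(-1)^2 = +1.
v=19: a=19^2·(≡12), b=19^3·(≡14) mod 19; (12|19)=-1, (14|19)=-1; (−1)^{2·3·9}·(-1)^3·(-1)^2 = -1.
v=3: a=3^1·(≡1), b=3^2·(≡1) mod 3; (1|3)=+1, (1|3)=+1; (−1)^{1·2·1}·(+1)^2·(+1)^1 = +1.
v=43: a=43^2·(≡12), b=43^3·(≡35) mod 43; (12|43)=-1, (35|43)=+1; (−1)^{2·3·21}·(-1)^3·(+1)^2 = -1.
(3, -876641 / ℚ) ramifies at {2, 19, 29, 43}: a division algebra.

[2, 19, 29, 43]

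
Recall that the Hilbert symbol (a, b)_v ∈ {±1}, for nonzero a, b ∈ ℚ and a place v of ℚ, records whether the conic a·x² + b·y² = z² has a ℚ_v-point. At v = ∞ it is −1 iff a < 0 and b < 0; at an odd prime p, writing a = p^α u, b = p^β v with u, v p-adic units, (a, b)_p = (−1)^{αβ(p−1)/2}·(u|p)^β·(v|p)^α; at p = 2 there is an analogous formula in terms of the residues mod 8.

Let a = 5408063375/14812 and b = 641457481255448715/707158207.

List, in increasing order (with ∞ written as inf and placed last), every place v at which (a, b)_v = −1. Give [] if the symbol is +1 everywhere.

[7, 11, 13, 17]

Mod squares: a ≡ 6545, b ≡ 5005. Check v ∈ {∞, 2, 3, 5, 7, 11, 13, 17, 19, 23, 37}.
v=17: a=17^1·(≡7), b=17^2·(≡7) mod 17; (7|17)=-1, (7|17)=-1; (−1)^{1·2·8}·(-1)^2·(-1)^1 = -1.
v=19: a=19^0·(≡6), b=19^-2·(≡10) mod 19; (6|19)=+1, (10|19)=-1; (−1)^{0·-2·9}·(+1)^-2·(-1)^0 = +1.
v=13: a=13^2·(≡6), b=13^3·(≡6) mod 13; (6|13)=-1, (6|13)=-1; (−1)^{2·3·6}·(-1)^3·(-1)^2 = -1.
v=∞: 6545 > 0 and 5005 > 0  ⇒  (a,b)_∞ = +1.
v=2: v_2(a)=-2, v_2(b)=0; units ≡ 1, 5 (mod 8); ε·ε+αω+βω = 0·0+-2·1+0·0 ≡ 0  ⇒  (a,b)_2 = +1.
v=5: a=5^3·(≡1), b=5^1·(≡4) mod 5; (1|5)=+1, (4|5)=+1; (−1)^{3·1·2}·(+1)^1·(+1)^3 = +1.
v=37: a=37^2·(≡12), b=37^4·(≡11) mod 37; (12|37)=+1, (11|37)=+1; (−1)^{2·4·18}·(+1)^4·(+1)^2 = +1.
v=3: a=3^0·(≡2), b=3^4·(≡1) mod 3; (2|3)=-1, (1|3)=+1; (−1)^{0·4·1}·(-1)^4·(+1)^0 = +1.
v=23: a=23^-2·(≡1), b=23^-4·(≡17) mod 23; (1|23)=+1, (17|23)=-1; (−1)^{-2·-4·11}·(+1)^-4·(-1)^-2 = +1.
v=11: a=11^1·(≡3), b=11^3·(≡4) mod 11; (3|11)=+1, (4|11)=+1; (−1)^{1·3·5}·(+1)^3·(+1)^1 = -1.
v=7: a=7^-1·(≡4), b=7^-1·(≡4) mod 7; (4|7)=+1, (4|7)=+1; (−1)^{-1·-1·3}·(+1)^-1·(+1)^-1 = -1.
|Ram(6545, 5005)| = 4, even; anisotropic at {7, 11, 13, 17}.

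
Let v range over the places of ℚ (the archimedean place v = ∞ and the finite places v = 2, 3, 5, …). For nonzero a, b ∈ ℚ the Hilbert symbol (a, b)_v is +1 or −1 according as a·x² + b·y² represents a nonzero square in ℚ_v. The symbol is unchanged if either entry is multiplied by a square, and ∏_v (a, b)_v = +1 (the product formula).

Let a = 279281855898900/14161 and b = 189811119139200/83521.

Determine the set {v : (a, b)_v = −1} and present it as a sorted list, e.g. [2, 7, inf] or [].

(a, b) ≡ (29, 92742) mod (ℚ^×)²; places V = {2, 3, 5, 7, 13, 17, 29, 41, ∞}.
(a,b)_3: α=4, u≡2; β=3, v≡2 (mod 3); (2|3)=-1, (2|3)=-1; sign (−1)^0·-1^3·-1^4 = -1.
(a,b)_41: α=2, u≡29; β=1, v≡24 (mod 41); (29|41)=-1, (24|41)=-1; sign (−1)^0·-1^1·-1^2 = -1.
(a,b)_17: α=-2, u≡7; β=-4, v≡12 (mod 17); (7|17)=-1, (12|17)=-1; sign (−1)^0·-1^-4·-1^-2 = +1.
(a,b)_29: α=5, u≡28; β=3, v≡27 (mod 29); (28|29)=+1, (27|29)=-1; sign (−1)^0·+1^3·-1^5 = -1.
(a,b)_5: α=2, u≡1; β=2, v≡3 (mod 5); (1|5)=+1, (3|5)=-1; sign (−1)^0·+1^2·-1^2 = +1.
(a,b)_7: α=-2, u≡4; β=0, v≡5 (mod 7); (4|7)=+1, (5|7)=-1; sign (−1)^0·+1^0·-1^-2 = +1.
(a,b)_2: α=2, β=7; u≡5, v≡3 (mod 8); ε(u)ε(v)=0·1, αω(v)=2·1, βω(u)=7·1; sum ≡ 1  ⇒  -1.
(a,b)_∞: sgn(29)=+, sgn(92742)=+, so +1.
(a,b)_13: α=0, u≡9; β=3, v≡12 (mod 13); (9|13)=+1, (12|13)=+1; sign (−1)^0·+1^3·+1^0 = +1.
(29, 92742 / ℚ) ramifies at {2, 3, 29, 41}: a division algebra.

[2, 3, 29, 41]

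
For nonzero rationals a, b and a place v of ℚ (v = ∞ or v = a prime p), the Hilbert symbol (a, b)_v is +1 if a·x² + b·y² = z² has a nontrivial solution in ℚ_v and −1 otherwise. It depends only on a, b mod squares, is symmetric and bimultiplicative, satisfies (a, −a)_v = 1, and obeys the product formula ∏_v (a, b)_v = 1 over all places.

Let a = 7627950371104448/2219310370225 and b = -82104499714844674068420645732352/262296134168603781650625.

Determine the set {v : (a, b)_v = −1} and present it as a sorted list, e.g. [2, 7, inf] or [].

[17, 19]

(a, b) ≡ (323, -7) mod (ℚ^×)²; places V = {2, 3, 5, 7, 11, 13, 17, 19, 23, 41, 43, ∞}.
(a,b)_13: α=-4, u≡8; β=-6, v≡7 (mod 13); (8|13)=-1, (7|13)=-1; sign (−1)^0·-1^-6·-1^-4 = +1.
(a,b)_43: α=-2, u≡34; β=-4, v≡4 (mod 43); (34|43)=-1, (4|43)=+1; sign (−1)^0·-1^-4·+1^-2 = +1.
(a,b)_23: α=2, u≡2; β=4, v≡12 (mod 23); (2|23)=+1, (12|23)=+1; sign (−1)^0·+1^4·+1^2 = +1.
(a,b)_17: α=1, u≡9; β=2, v≡7 (mod 17); (9|17)=+1, (7|17)=-1; sign (−1)^0·+1^2·-1^1 = -1.
(a,b)_5: α=-2, u≡2; β=-4, v≡3 (mod 5); (2|5)=-1, (3|5)=-1; sign (−1)^0·-1^-4·-1^-2 = +1.
(a,b)_2: α=6, β=14; u≡3, v≡1 (mod 8); ε(u)ε(v)=1·0, αω(v)=6·0, βω(u)=14·1; sum ≡ 0  ⇒  +1.
(a,b)_∞: sgn(323)=+, sgn(-7)=−, so +1.
(a,b)_19: α=1, u≡1; β=2, v≡2 (mod 19); (1|19)=+1, (2|19)=-1; sign (−1)^0·+1^2·-1^1 = -1.
(a,b)_7: α=8, u≡2; β=13, v≡5 (mod 7); (2|7)=+1, (5|7)=-1; sign (−1)^0·+1^13·-1^8 = +1.
(a,b)_3: α=0, u≡2; β=-2, v≡2 (mod 3); (2|3)=-1, (2|3)=-1; sign (−1)^0·-1^-2·-1^0 = +1.
(a,b)_11: α=2, u≡9; β=6, v≡5 (mod 11); (9|11)=+1, (5|11)=+1; sign (−1)^0·+1^6·+1^2 = +1.
(a,b)_41: α=-2, u≡10; β=-4, v≡19 (mod 41); (10|41)=+1, (19|41)=-1; sign (−1)^0·+1^-4·-1^-2 = +1.
Ram(323, -7) = {17, 19}; no ℚ_17-point on the conic.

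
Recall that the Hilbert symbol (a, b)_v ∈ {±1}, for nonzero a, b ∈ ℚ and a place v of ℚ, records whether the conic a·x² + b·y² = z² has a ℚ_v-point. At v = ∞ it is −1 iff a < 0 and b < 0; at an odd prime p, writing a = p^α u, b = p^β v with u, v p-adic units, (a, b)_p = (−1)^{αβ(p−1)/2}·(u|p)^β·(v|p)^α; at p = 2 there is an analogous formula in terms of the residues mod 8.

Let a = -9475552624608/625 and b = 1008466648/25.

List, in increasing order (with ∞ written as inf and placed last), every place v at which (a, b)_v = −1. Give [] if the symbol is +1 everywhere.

(a, b) ≡ (-177422, 6118) mod (ℚ^×)²; places V = {2, 3, 5, 7, 19, 23, 29, ∞}.
(a,b)_23: α=1, u≡11; β=1, v≡2 (mod 23); (11|23)=-1, (2|23)=+1; sign (−1)^1·-1^1·+1^1 = +1.
(a,b)_∞: sgn(-177422)=−, sgn(6118)=+, so +1.
(a,b)_2: α=5, β=3; u≡1, v≡3 (mod 8); ε(u)ε(v)=0·1, αω(v)=5·1, βω(u)=3·0; sum ≡ 1  ⇒  -1.
(a,b)_29: α=3, u≡25; β=2, v≡20 (mod 29); (25|29)=+1, (20|29)=+1; sign (−1)^0·+1^2·+1^3 = +1.
(a,b)_7: α=3, u≡4; β=3, v≡6 (mod 7); (4|7)=+1, (6|7)=-1; sign (−1)^1·+1^3·-1^3 = +1.
(a,b)_5: α=-4, u≡2; β=-2, v≡3 (mod 5); (2|5)=-1, (3|5)=-1; sign (−1)^0·-1^-2·-1^-4 = +1.
(a,b)_19: α=1, u≡2; β=1, v≡14 (mod 19); (2|19)=-1, (14|19)=-1; sign (−1)^1·-1^1·-1^1 = -1.
(a,b)_3: α=4, u≡1; β=0, v≡1 (mod 3); (1|3)=+1, (1|3)=+1; sign (−1)^0·+1^0·+1^4 = +1.
|Ram(-177422, 6118)| = 2, even; anisotropic at {2, 19}.

[2, 19]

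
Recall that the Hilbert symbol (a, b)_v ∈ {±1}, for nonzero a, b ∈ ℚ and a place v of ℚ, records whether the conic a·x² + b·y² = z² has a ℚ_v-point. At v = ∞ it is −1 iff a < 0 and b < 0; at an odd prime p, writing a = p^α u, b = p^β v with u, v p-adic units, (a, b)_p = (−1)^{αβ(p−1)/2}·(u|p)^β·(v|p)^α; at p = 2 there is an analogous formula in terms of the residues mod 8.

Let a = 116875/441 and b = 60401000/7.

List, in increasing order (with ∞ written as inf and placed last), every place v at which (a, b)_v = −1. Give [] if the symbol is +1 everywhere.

Mod squares: a ≡ 187, b ≡ 14630. Check v ∈ {∞, 2, 3, 5, 7, 11, 17, 19}.
v=∞: 187 > 0 and 14630 > 0  ⇒  (a,b)_∞ = +1.
v=19: a=19^0·(≡11), b=19^1·(≡13) mod 19; (11|19)=+1, (13|19)=-1; (−1)^{0·1·9}·(+1)^1·(-1)^0 = +1.
v=3: a=3^-2·(≡1), b=3^0·(≡2) mod 3; (1|3)=+1, (2|3)=-1; (−1)^{-2·0·1}·(+1)^0·(-1)^-2 = +1.
v=17: a=17^1·(≡10), b=17^2·(≡10) mod 17; (10|17)=-1, (10|17)=-1; (−1)^{1·2·8}·(-1)^2·(-1)^1 = -1.
v=2: v_2(a)=0, v_2(b)=3; units ≡ 3, 3 (mod 8); ε·ε+αω+βω = 1·1+0·1+3·1 ≡ 0  ⇒  (a,b)_2 = +1.
v=5: a=5^4·(≡2), b=5^3·(≡4) mod 5; (2|5)=-1, (4|5)=+1; (−1)^{4·3·2}·(-1)^3·(+1)^4 = -1.
v=11: a=11^1·(≡10), b=11^1·(≡6) mod 11; (10|11)=-1, (6|11)=-1; (−1)^{1·1·5}·(-1)^1·(-1)^1 = -1.
v=7: a=7^-2·(≡5), b=7^-1·(≡2) mod 7; (5|7)=-1, (2|7)=+1; (−1)^{-2·-1·3}·(-1)^-1·(+1)^-2 = -1.
(187, 14630 / ℚ) ramifies at {5, 7, 11, 17}: a division algebra.

[5, 7, 11, 17]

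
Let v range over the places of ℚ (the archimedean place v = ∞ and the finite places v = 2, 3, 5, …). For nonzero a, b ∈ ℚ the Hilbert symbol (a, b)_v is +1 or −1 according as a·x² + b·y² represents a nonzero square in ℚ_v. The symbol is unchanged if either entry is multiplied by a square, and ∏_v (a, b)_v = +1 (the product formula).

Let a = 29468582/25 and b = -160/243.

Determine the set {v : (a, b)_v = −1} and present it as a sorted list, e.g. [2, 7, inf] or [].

[2, 3, 5, 19]

(a, b) ≡ (243542, -30) mod (ℚ^×)²; places V = {2, 3, 5, 11, 13, 17, 19, 29, ∞}.
(a,b)_3: α=0, u≡2; β=-5, v≡2 (mod 3); (2|3)=-1, (2|3)=-1; sign (−1)^0·-1^-5·-1^0 = -1.
(a,b)_17: α=1, u≡3; β=0, v≡2 (mod 17); (3|17)=-1, (2|17)=+1; sign (−1)^0·-1^0·+1^1 = +1.
(a,b)_29: α=1, u≡15; β=0, v≡25 (mod 29); (15|29)=-1, (25|29)=+1; sign (−1)^0·-1^0·+1^1 = +1.
(a,b)_11: α=2, u≡8; β=0, v≡5 (mod 11); (8|11)=-1, (5|11)=+1; sign (−1)^0·-1^0·+1^2 = +1.
(a,b)_∞: sgn(243542)=+, sgn(-30)=−, so +1.
(a,b)_2: α=1, β=5; u≡3, v≡1 (mod 8); ε(u)ε(v)=1·0, αω(v)=1·0, βω(u)=5·1; sum ≡ 1  ⇒  -1.
(a,b)_13: α=1, u≡9; β=0, v≡1 (mod 13); (9|13)=+1, (1|13)=+1; sign (−1)^0·+1^0·+1^1 = +1.
(a,b)_5: α=-2, u≡2; β=1, v≡1 (mod 5); (2|5)=-1, (1|5)=+1; sign (−1)^0·-1^1·+1^-2 = -1.
(a,b)_19: α=1, u≡14; β=0, v≡2 (mod 19); (14|19)=-1, (2|19)=-1; sign (−1)^0·-1^0·-1^1 = -1.
Ram(243542, -30) = {2, 3, 5, 19}; no ℚ_2-point on the conic.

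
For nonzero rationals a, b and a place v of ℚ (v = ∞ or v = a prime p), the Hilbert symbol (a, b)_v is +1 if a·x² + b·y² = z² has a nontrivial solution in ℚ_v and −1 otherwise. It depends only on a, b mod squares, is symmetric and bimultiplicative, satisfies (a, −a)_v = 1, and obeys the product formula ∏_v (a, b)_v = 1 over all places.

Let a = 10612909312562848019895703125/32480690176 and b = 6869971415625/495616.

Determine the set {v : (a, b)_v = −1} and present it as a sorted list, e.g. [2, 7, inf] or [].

Mod squares: a ≡ 1173, b ≡ 5865. Check v ∈ {∞, 2, 3, 5, 11, 17, 23, 37}.
v=11: a=11^-2·(≡2), b=11^-2·(≡8) mod 11; (2|11)=-1, (8|11)=-1; (−1)^{-2·-2·5}·(-1)^-2·(-1)^-2 = +1.
v=23: a=23^3·(≡19), b=23^1·(≡4) mod 23; (19|23)=-1, (4|23)=+1; (−1)^{3·1·11}·(-1)^1·(+1)^3 = +1.
v=5: a=5^8·(≡3), b=5^5·(≡3) mod 5; (3|5)=-1, (3|5)=-1; (−1)^{8·5·2}·(-1)^5·(-1)^8 = -1.
v=2: v_2(a)=-28, v_2(b)=-12; units ≡ 5, 1 (mod 8); ε·ε+αω+βω = 0·0+-28·0+-12·1 ≡ 0  ⇒  (a,b)_2 = +1.
v=∞: 1173 > 0 and 5865 > 0  ⇒  (a,b)_∞ = +1.
v=17: a=17^3·(≡1), b=17^1·(≡11) mod 17; (1|17)=+1, (11|17)=-1; (−1)^{3·1·8}·(+1)^1·(-1)^3 = -1.
v=37: a=37^6·(≡9), b=37^4·(≡35) mod 37; (9|37)=+1, (35|37)=-1; (−1)^{6·4·18}·(+1)^4·(-1)^6 = +1.
v=3: a=3^11·(≡1), b=3^1·(≡2) mod 3; (1|3)=+1, (2|3)=-1; (−1)^{11·1·1}·(+1)^1·(-1)^11 = +1.
Ram(1173, 5865) = {5, 17}; no ℚ_5-point on the conic.

[5, 17]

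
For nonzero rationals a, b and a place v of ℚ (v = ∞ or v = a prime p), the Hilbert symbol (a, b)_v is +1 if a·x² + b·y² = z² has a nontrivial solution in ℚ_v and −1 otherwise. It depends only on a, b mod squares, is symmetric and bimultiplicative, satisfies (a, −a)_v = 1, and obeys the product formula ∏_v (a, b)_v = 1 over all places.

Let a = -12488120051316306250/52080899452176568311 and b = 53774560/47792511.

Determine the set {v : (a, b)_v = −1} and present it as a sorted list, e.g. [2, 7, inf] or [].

(a, b) ≡ (-390, 7410) mod (ℚ^×)²; places V = {2, 3, 5, 7, 13, 19, 23, 41, ∞}.
(a,b)_23: α=-2, u≡2; β=0, v≡9 (mod 23); (2|23)=+1, (9|23)=+1; sign (−1)^0·+1^0·+1^-2 = +1.
(a,b)_3: α=-13, u≡2; β=-7, v≡1 (mod 3); (2|3)=-1, (1|3)=+1; sign (−1)^1·-1^-7·+1^-13 = +1.
(a,b)_7: α=6, u≡2; β=2, v≡2 (mod 7); (2|7)=+1, (2|7)=+1; sign (−1)^0·+1^2·+1^6 = +1.
(a,b)_41: α=-6, u≡25; β=-2, v≡6 (mod 41); (25|41)=+1, (6|41)=-1; sign (−1)^0·+1^-2·-1^-6 = +1.
(a,b)_19: α=8, u≡6; β=3, v≡2 (mod 19); (6|19)=+1, (2|19)=-1; sign (−1)^0·+1^3·-1^8 = +1.
(a,b)_13: α=-1, u≡9; β=-1, v≡5 (mod 13); (9|13)=+1, (5|13)=-1; sign (−1)^0·+1^-1·-1^-1 = -1.
(a,b)_∞: sgn(-390)=−, sgn(7410)=+, so +1.
(a,b)_5: α=5, u≡2; β=1, v≡2 (mod 5); (2|5)=-1, (2|5)=-1; sign (−1)^0·-1^1·-1^5 = +1.
(a,b)_2: α=1, β=5; u≡5, v≡1 (mod 8); ε(u)ε(v)=0·0, αω(v)=1·0, βω(u)=5·1; sum ≡ 1  ⇒  -1.
Ram(-390, 7410) = {2, 13}; no ℚ_2-point on the conic.

[2, 13]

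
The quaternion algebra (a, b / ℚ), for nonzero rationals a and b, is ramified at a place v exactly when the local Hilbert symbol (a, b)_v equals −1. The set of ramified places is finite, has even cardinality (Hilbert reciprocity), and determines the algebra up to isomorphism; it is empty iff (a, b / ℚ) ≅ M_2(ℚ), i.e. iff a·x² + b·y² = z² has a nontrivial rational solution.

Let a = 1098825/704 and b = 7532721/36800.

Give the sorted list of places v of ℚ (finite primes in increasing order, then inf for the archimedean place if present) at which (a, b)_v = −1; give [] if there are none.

(a, b) ≡ (9867, 392863) mod (ℚ^×)²; places V = {2, 3, 5, 7, 11, 13, 19, 23, 29, 31, ∞}.
(a,b)_13: α=1, u≡6; β=0, v≡4 (mod 13); (6|13)=-1, (4|13)=+1; sign (−1)^0·-1^0·+1^1 = +1.
(a,b)_11: α=-1, u≡10; β=0, v≡4 (mod 11); (10|11)=-1, (4|11)=+1; sign (−1)^0·-1^0·+1^-1 = +1.
(a,b)_3: α=1, u≡1; β=2, v≡1 (mod 3); (1|3)=+1, (1|3)=+1; sign (−1)^0·+1^2·+1^1 = +1.
(a,b)_7: α=2, u≡1; β=2, v≡2 (mod 7); (1|7)=+1, (2|7)=+1; sign (−1)^0·+1^2·+1^2 = +1.
(a,b)_19: α=0, u≡17; β=1, v≡11 (mod 19); (17|19)=+1, (11|19)=+1; sign (−1)^0·+1^1·+1^0 = +1.
(a,b)_2: α=-6, β=-6; u≡3, v≡7 (mod 8); ε(u)ε(v)=1·1, αω(v)=-6·0, βω(u)=-6·1; sum ≡ 1  ⇒  -1.
(a,b)_5: α=2, u≡2; β=-2, v≡3 (mod 5); (2|5)=-1, (3|5)=-1; sign (−1)^0·-1^-2·-1^2 = +1.
(a,b)_23: α=1, u≡20; β=-1, v≡17 (mod 23); (20|23)=-1, (17|23)=-1; sign (−1)^1·-1^-1·-1^1 = -1.
(a,b)_31: α=0, u≡7; β=1, v≡25 (mod 31); (7|31)=+1, (25|31)=+1; sign (−1)^0·+1^1·+1^0 = +1.
(a,b)_29: α=0, u≡20; β=1, v≡4 (mod 29); (20|29)=+1, (4|29)=+1; sign (−1)^0·+1^1·+1^0 = +1.
(a,b)_∞: sgn(9867)=+, sgn(392863)=+, so +1.
|Ram(9867, 392863)| = 2, even; anisotropic at {2, 23}.

[2, 23]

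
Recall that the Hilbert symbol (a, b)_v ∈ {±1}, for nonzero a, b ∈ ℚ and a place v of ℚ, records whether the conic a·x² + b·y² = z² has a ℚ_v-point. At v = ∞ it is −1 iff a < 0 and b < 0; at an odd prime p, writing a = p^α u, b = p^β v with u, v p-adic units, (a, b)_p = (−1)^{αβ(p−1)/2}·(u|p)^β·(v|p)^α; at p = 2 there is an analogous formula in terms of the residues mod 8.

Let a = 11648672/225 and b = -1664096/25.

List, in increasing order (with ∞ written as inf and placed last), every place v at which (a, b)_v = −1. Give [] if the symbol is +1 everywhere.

[17, 23]

Mod squares: a ≡ 14858, b ≡ -104006. Check v ∈ {∞, 2, 3, 5, 7, 17, 19, 23}.
v=∞: 14858 > 0 and -104006 < 0  ⇒  (a,b)_∞ = +1.
v=17: a=17^1·(≡12), b=17^1·(≡4) mod 17; (12|17)=-1, (4|17)=+1; (−1)^{1·1·8}·(-1)^1·(+1)^1 = -1.
v=19: a=19^1·(≡14), b=19^1·(≡1) mod 19; (14|19)=-1, (1|19)=+1; (−1)^{1·1·9}·(-1)^1·(+1)^1 = +1.
v=7: a=7^2·(≡1), b=7^1·(≡5) mod 7; (1|7)=+1, (5|7)=-1; (−1)^{2·1·3}·(+1)^1·(-1)^2 = +1.
v=3: a=3^-2·(≡2), b=3^0·(≡1) mod 3; (2|3)=-1, (1|3)=+1; (−1)^{-2·0·1}·(-1)^0·(+1)^-2 = +1.
v=5: a=5^-2·(≡3), b=5^-2·(≡4) mod 5; (3|5)=-1, (4|5)=+1; (−1)^{-2·-2·2}·(-1)^-2·(+1)^-2 = +1.
v=2: v_2(a)=5, v_2(b)=5; units ≡ 5, 5 (mod 8); ε·ε+αω+βω = 0·0+5·1+5·1 ≡ 0  ⇒  (a,b)_2 = +1.
v=23: a=23^1·(≡13), b=23^1·(≡3) mod 23; (13|23)=+1, (3|23)=+1; (−1)^{1·1·11}·(+1)^1·(+1)^1 = -1.
Ram(14858, -104006) = {17, 23}; no ℚ_17-point on the conic.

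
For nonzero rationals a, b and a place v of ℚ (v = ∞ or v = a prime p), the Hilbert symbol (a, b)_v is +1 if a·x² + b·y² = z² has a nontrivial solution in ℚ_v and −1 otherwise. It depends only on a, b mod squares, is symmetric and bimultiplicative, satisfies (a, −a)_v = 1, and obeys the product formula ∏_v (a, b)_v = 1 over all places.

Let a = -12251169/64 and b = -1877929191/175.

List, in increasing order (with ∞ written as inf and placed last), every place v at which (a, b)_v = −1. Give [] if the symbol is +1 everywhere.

[2, 7, 29, 31, 41, inf]

Mod squares: a ≡ -151249, b ≡ -162290177. Check v ∈ {∞, 2, 3, 5, 7, 17, 29, 31, 37, 41}.
v=7: a=7^1·(≡1), b=7^-1·(≡4) mod 7; (1|7)=+1, (4|7)=+1; (−1)^{1·-1·3}·(+1)^-1·(+1)^1 = -1.
v=29: a=29^0·(≡14), b=29^1·(≡9) mod 29; (14|29)=-1, (9|29)=+1; (−1)^{0·1·14}·(-1)^1·(+1)^0 = -1.
v=2: v_2(a)=-6, v_2(b)=0; units ≡ 7, 7 (mod 8); ε·ε+αω+βω = 1·1+-6·0+0·0 ≡ 1  ⇒  (a,b)_2 = -1.
v=37: a=37^0·(≡21), b=37^1·(≡13) mod 37; (21|37)=+1, (13|37)=-1; (−1)^{0·1·18}·(+1)^1·(-1)^0 = +1.
v=5: a=5^0·(≡4), b=5^-2·(≡2) mod 5; (4|5)=+1, (2|5)=-1; (−1)^{0·-2·2}·(+1)^-2·(-1)^0 = +1.
v=17: a=17^1·(≡11), b=17^1·(≡14) mod 17; (11|17)=-1, (14|17)=-1; (−1)^{1·1·8}·(-1)^1·(-1)^1 = +1.
v=31: a=31^1·(≡10), b=31^1·(≡16) mod 31; (10|31)=+1, (16|31)=+1; (−1)^{1·1·15}·(+1)^1·(+1)^1 = -1.
v=3: a=3^4·(≡2), b=3^4·(≡1) mod 3; (2|3)=-1, (1|3)=+1; (−1)^{4·4·1}·(-1)^4·(+1)^4 = +1.
v=∞: -151249 < 0 and -162290177 < 0  ⇒  (a,b)_∞ = -1.
v=41: a=41^1·(≡16), b=41^1·(≡26) mod 41; (16|41)=+1, (26|41)=-1; (−1)^{1·1·20}·(+1)^1·(-1)^1 = -1.
|Ram(-151249, -162290177)| = 6, even; anisotropic at {2, 7, 29, 31, 41, ∞}.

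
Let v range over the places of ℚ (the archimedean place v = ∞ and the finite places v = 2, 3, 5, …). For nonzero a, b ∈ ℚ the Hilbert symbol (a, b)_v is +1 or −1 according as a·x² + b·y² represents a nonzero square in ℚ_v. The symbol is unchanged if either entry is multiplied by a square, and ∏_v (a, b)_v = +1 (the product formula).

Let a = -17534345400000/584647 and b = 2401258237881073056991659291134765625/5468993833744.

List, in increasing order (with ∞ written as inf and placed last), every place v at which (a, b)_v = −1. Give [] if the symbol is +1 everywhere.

[3, 13]

(a, b) ≡ (-5005, 3705) mod (ℚ^×)²; places V = {2, 3, 5, 7, 11, 13, 17, 19, 29, ∞}.
(a,b)_17: α=-4, u≡5; β=-8, v≡8 (mod 17); (5|17)=-1, (8|17)=+1; sign (−1)^0·-1^-8·+1^-4 = +1.
(a,b)_7: α=-1, u≡3; β=-2, v≡1 (mod 7); (3|7)=-1, (1|7)=+1; sign (−1)^0·-1^-2·+1^-1 = +1.
(a,b)_∞: sgn(-5005)=−, sgn(3705)=+, so +1.
(a,b)_2: α=6, β=-4; u≡3, v≡1 (mod 8); ε(u)ε(v)=1·0, αω(v)=6·0, βω(u)=-4·1; sum ≡ 0  ⇒  +1.
(a,b)_13: α=1, u≡6; β=5, v≡9 (mod 13); (6|13)=-1, (9|13)=+1; sign (−1)^0·-1^5·+1^1 = -1.
(a,b)_3: α=6, u≡2; β=17, v≡2 (mod 3); (2|3)=-1, (2|3)=-1; sign (−1)^0·-1^17·-1^6 = -1.
(a,b)_29: α=2, u≡10; β=4, v≡28 (mod 29); (10|29)=-1, (28|29)=+1; sign (−1)^0·-1^4·+1^2 = +1.
(a,b)_19: α=0, u≡5; β=5, v≡6 (mod 19); (5|19)=+1, (6|19)=+1; sign (−1)^0·+1^5·+1^0 = +1.
(a,b)_11: α=1, u≡2; β=4, v≡1 (mod 11); (2|11)=-1, (1|11)=+1; sign (−1)^0·-1^4·+1^1 = +1.
(a,b)_5: α=5, u≡1; β=9, v≡4 (mod 5); (1|5)=+1, (4|5)=+1; sign (−1)^0·+1^9·+1^5 = +1.
Ram(-5005, 3705) = {3, 13}; no ℚ_3-point on the conic.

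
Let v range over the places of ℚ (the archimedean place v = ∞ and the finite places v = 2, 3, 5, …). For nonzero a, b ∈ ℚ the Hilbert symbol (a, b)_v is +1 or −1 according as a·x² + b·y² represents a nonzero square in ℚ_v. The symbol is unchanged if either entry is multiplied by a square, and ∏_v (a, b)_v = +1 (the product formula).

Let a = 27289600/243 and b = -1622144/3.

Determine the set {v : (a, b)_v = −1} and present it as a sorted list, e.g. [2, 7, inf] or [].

Mod squares: a ≡ 3198, b ≡ -76038. Check v ∈ {∞, 2, 3, 5, 13, 19, 23, 29, 41}.
v=23: a=23^0·(≡13), b=23^1·(≡12) mod 23; (13|23)=+1, (12|23)=+1; (−1)^{0·1·11}·(+1)^1·(+1)^0 = +1.
v=2: v_2(a)=11, v_2(b)=7; units ≡ 7, 5 (mod 8); ε·ε+αω+βω = 1·0+11·1+7·0 ≡ 1  ⇒  (a,b)_2 = -1.
v=19: a=19^0·(≡6), b=19^1·(≡16) mod 19; (6|19)=+1, (16|19)=+1; (−1)^{0·1·9}·(+1)^1·(+1)^0 = +1.
v=∞: 3198 > 0 and -76038 < 0  ⇒  (a,b)_∞ = +1.
v=29: a=29^0·(≡15), b=29^1·(≡21) mod 29; (15|29)=-1, (21|29)=-1; (−1)^{0·1·14}·(-1)^1·(-1)^0 = -1.
v=5: a=5^2·(≡3), b=5^0·(≡2) mod 5; (3|5)=-1, (2|5)=-1; (−1)^{2·0·2}·(-1)^0·(-1)^2 = +1.
v=41: a=41^1·(≡39), b=41^0·(≡7) mod 41; (39|41)=+1, (7|41)=-1; (−1)^{1·0·20}·(+1)^0·(-1)^1 = -1.
v=13: a=13^1·(≡10), b=13^0·(≡3) mod 13; (10|13)=+1, (3|13)=+1; (−1)^{1·0·6}·(+1)^0·(+1)^1 = +1.
v=3: a=3^-5·(≡1), b=3^-1·(≡1) mod 3; (1|3)=+1, (1|3)=+1; (−1)^{-5·-1·1}·(+1)^-1·(+1)^-5 = -1.
Ram(3198, -76038) = {2, 3, 29, 41}; no ℚ_2-point on the conic.

[2, 3, 29, 41]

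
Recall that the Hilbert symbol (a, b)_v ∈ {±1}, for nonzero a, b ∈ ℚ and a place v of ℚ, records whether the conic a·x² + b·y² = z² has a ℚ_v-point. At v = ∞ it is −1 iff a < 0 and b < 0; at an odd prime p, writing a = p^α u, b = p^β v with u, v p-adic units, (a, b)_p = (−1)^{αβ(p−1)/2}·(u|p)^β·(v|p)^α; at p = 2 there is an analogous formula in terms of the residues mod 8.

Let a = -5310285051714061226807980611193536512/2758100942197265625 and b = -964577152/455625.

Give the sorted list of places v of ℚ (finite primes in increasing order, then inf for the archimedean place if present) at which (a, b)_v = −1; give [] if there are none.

(a, b) ≡ (-690074198, -2542) mod (ℚ^×)²; places V = {2, 3, 5, 7, 11, 23, 29, 31, 37, 41, ∞}.
(a,b)_2: α=27, β=7; u≡5, v≡1 (mod 8); ε(u)ε(v)=0·0, αω(v)=27·0, βω(u)=7·1; sum ≡ 1  ⇒  -1.
(a,b)_11: α=5, u≡9; β=2, v≡2 (mod 11); (9|11)=+1, (2|11)=-1; sign (−1)^0·+1^2·-1^5 = -1.
(a,b)_37: α=1, u≡7; β=0, v≡33 (mod 37); (7|37)=+1, (33|37)=+1; sign (−1)^0·+1^0·+1^1 = +1.
(a,b)_3: α=-24, u≡1; β=-6, v≡2 (mod 3); (1|3)=+1, (2|3)=-1; sign (−1)^0·+1^-6·-1^-24 = +1.
(a,b)_5: α=-10, u≡3; β=-4, v≡2 (mod 5); (3|5)=-1, (2|5)=-1; sign (−1)^0·-1^-4·-1^-10 = +1.
(a,b)_31: α=3, u≡21; β=1, v≡27 (mod 31); (21|31)=-1, (27|31)=-1; sign (−1)^1·-1^1·-1^3 = -1.
(a,b)_29: α=3, u≡11; β=0, v≡14 (mod 29); (11|29)=-1, (14|29)=-1; sign (−1)^0·-1^0·-1^3 = -1.
(a,b)_∞: sgn(-690074198)=−, sgn(-2542)=−, so -1.
(a,b)_23: α=1, u≡7; β=0, v≡14 (mod 23); (7|23)=-1, (14|23)=-1; sign (−1)^0·-1^0·-1^1 = -1.
(a,b)_41: α=3, u≡36; β=1, v≡18 (mod 41); (36|41)=+1, (18|41)=+1; sign (−1)^0·+1^1·+1^3 = +1.
(a,b)_7: α=8, u≡3; β=2, v≡6 (mod 7); (3|7)=-1, (6|7)=-1; sign (−1)^0·-1^2·-1^8 = +1.
Ram(-690074198, -2542) = {2, 11, 23, 29, 31, ∞}; no ℚ_2-point on the conic.

[2, 11, 23, 29, 31, inf]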